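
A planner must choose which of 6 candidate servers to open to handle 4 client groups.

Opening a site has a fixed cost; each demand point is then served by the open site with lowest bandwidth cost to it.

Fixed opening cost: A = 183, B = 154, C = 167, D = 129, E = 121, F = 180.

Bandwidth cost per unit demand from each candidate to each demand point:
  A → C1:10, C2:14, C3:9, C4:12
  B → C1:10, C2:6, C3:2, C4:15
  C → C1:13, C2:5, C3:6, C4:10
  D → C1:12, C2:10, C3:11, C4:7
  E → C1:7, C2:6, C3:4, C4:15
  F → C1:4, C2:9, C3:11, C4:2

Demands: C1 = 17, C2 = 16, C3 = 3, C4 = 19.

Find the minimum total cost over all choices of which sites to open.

Open {F}: assign each demand point to its cheapest open site.
  C1→F 17×4=68, C2→F 16×9=144, C3→F 3×11=33, C4→F 19×2=38
  bandwidth cost 283, fixed 180 → total 463.
Compare {E, F}: bandwidth cost 214 + fixed 301 = 515.
Compare {B, F}: bandwidth cost 208 + fixed 334 = 542.
Compare {C, F}: bandwidth cost 204 + fixed 347 = 551.
All other subsets cost ≥ 515. Minimum total cost: 463.

463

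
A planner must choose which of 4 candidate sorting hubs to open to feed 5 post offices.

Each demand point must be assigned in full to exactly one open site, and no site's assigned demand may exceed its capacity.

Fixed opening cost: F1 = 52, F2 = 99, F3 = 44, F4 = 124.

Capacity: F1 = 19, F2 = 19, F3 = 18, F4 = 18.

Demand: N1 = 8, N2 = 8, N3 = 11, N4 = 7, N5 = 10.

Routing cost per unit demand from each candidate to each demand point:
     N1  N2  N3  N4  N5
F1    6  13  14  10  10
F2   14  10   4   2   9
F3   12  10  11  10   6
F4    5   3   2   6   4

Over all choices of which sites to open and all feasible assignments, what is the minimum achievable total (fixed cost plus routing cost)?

441

Open {F1, F2, F3}; cheapest assignment that respects the capacities:
  F1 (cap 19, load 8): N1 — cost 8×6 = 48
  F2 (cap 19, load 18): N3, N4 — cost 11×4 + 7×2 = 58
  F3 (cap 18, load 18): N2, N5 — cost 8×10 + 10×6 = 140
  Shipping 246, fixed 195 → total 441.
  Any other capacity-feasible assignment to {F1, F2, F3} ships for at least 246.
Compare {F1, F2, F4}: its best feasible assignment gives total 445.
Compare {F2, F3, F4}: its best feasible assignment gives total 449.
Every other set of open sites that can feasibly serve all demand totals ≥ 445 even under its best assignment. Minimum: 441.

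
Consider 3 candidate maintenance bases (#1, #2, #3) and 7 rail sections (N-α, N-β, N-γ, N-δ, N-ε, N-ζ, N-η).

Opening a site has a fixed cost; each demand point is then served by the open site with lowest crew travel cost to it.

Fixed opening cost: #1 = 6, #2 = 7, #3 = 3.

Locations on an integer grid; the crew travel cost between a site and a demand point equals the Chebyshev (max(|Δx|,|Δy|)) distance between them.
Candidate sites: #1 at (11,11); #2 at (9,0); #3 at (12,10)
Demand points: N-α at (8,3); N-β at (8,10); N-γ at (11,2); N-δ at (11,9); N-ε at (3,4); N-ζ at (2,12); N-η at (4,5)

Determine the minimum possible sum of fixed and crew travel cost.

Open {#2, #3}: assign each demand point to its cheapest open site.
  N-α→#2 3, N-β→#3 4, N-γ→#2 2, N-δ→#3 1, N-ε→#2 6, N-ζ→#3 10, N-η→#2 5
  crew travel cost 31, fixed 10 → total 41.
Compare {#1, #2}: crew travel cost 30 + fixed 13 = 43.
Compare {#1, #2, #3}: crew travel cost 29 + fixed 16 = 45.
Compare {#3}: crew travel cost 47 + fixed 3 = 50.
All other subsets cost ≥ 43. Minimum total cost: 41.

41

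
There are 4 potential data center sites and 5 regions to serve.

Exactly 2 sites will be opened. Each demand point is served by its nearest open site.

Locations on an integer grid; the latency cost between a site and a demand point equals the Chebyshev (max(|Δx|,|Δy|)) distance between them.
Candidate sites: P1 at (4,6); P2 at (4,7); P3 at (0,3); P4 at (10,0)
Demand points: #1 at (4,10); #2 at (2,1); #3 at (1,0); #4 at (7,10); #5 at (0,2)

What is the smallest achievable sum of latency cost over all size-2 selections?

12

Open {P2, P3}.
  #1→P2 3, #2→P3 2, #3→P3 3, #4→P2 3, #5→P3 1  ⇒ total 12.
Compare {P1, P3}: total 14.
Compare {P3, P4}: total 20.
No size-2 selection does better; minimum is 12.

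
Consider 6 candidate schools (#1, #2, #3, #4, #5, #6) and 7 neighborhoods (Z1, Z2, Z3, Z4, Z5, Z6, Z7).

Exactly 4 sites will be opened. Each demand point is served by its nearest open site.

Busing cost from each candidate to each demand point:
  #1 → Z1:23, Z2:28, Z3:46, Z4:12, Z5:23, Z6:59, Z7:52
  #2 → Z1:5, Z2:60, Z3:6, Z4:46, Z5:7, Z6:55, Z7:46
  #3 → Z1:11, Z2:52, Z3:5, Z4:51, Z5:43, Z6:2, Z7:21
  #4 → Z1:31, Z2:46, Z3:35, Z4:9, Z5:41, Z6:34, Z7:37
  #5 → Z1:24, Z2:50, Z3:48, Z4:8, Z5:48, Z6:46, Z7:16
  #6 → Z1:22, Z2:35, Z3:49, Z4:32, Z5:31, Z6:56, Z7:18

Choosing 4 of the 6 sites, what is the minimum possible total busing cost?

Open {#1, #2, #3, #5}.
  Z1→#2 5, Z2→#1 28, Z3→#3 5, Z4→#5 8, Z5→#2 7, Z6→#3 2, Z7→#5 16  ⇒ total 71.
Compare {#1, #2, #3, #4}: total 77.
Compare {#1, #2, #3, #6}: total 77.
No size-4 selection does better; minimum is 71.

71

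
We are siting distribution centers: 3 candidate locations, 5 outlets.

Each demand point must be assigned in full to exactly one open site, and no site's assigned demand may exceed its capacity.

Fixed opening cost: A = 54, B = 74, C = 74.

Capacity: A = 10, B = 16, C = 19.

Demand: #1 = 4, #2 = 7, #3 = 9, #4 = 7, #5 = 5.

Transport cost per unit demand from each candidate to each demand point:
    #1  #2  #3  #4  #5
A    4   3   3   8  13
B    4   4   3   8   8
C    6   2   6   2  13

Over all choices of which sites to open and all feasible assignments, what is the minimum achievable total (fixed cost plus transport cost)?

Open {B, C}; cheapest assignment that respects the capacities:
  B (cap 16, load 14): #3, #5 — cost 9×3 + 5×8 = 67
  C (cap 19, load 18): #1, #2, #4 — cost 4×6 + 7×2 + 7×2 = 52
  Shipping 119, fixed 148 → total 267.
  Any other capacity-feasible assignment to {B, C} ships for at least 119.
Compare {A, B, C}: its best feasible assignment gives total 313.
Every other set of open sites that can feasibly serve all demand totals ≥ 313 even under its best assignment. Minimum: 267.

267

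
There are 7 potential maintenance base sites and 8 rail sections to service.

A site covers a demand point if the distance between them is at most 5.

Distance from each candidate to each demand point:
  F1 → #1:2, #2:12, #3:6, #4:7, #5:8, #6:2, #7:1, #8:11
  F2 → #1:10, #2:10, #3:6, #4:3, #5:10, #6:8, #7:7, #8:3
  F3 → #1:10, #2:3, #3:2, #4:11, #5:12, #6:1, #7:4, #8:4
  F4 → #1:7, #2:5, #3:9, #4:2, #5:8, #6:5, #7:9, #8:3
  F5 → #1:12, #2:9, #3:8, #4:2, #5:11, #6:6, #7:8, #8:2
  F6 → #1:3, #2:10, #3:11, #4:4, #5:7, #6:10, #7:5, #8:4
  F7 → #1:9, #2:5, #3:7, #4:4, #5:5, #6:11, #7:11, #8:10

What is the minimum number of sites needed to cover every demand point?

3

Coverage sets (demand points within 5 of each site):
  F1: {#1, #6, #7}
  F2: {#4, #8}
  F3: {#2, #3, #6, #7, #8}
  F4: {#2, #4, #6, #8}
  F5: {#4, #8}
  F6: {#1, #4, #7, #8}
  F7: {#2, #4, #5}
No 2 sites suffice: every size-2 union leaves at least one demand point uncovered.
But {F1, F3, F7} covers everything, so the minimum is 3.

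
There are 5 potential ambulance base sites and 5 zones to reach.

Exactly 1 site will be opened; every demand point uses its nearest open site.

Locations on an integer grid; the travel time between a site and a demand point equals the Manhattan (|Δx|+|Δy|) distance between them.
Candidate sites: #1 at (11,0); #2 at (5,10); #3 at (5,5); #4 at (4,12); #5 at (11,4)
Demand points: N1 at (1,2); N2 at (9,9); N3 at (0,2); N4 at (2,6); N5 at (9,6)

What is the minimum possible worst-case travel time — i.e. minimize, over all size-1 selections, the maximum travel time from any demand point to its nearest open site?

Open {#3}.
  Farthest demand point is N2 at travel time 8 (to #3); all others are ≤ 8.
With {#2} the worst case is 13.
With {#5} the worst case is 13.
No size-1 selection achieves below 8.

8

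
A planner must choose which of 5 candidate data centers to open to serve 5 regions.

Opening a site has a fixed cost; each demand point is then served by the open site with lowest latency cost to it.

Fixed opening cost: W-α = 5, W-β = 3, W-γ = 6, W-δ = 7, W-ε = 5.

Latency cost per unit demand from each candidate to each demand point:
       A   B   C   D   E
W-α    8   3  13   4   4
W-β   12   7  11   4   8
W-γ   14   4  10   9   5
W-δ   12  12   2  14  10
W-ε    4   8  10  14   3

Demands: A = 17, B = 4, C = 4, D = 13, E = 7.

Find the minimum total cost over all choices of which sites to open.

178

Open {W-α, W-δ, W-ε}: assign each demand point to its cheapest open site.
  A→W-ε 17×4=68, B→W-α 4×3=12, C→W-δ 4×2=8, D→W-α 13×4=52, E→W-ε 7×3=21
  latency cost 161, fixed 17 → total 178.
Compare {W-α, W-β, W-δ, W-ε}: latency cost 161 + fixed 20 = 181.
Compare {W-α, W-γ, W-δ, W-ε}: latency cost 161 + fixed 23 = 184.
Compare {W-β, W-γ, W-δ, W-ε}: latency cost 165 + fixed 21 = 186.
All other subsets cost ≥ 181. Minimum total cost: 178.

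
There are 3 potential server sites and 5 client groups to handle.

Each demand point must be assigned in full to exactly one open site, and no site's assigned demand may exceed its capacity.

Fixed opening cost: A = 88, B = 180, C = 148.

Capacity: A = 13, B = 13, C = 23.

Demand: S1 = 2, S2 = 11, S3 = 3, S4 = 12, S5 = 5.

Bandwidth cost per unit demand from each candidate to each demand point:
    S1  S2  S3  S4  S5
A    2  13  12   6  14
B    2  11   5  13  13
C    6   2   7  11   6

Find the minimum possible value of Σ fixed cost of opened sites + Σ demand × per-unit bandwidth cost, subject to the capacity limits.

Open {A, C}; cheapest assignment that respects the capacities:
  A (cap 13, load 12): S4 — cost 12×6 = 72
  C (cap 23, load 21): S1, S2, S3, S5 — cost 2×6 + 11×2 + 3×7 + 5×6 = 85
  Shipping 157, fixed 236 → total 393.
  Any other capacity-feasible assignment to {A, C} ships for at least 157.
Compare {A, B, C}: its best feasible assignment gives total 559.
Compare {B, C}: its best feasible assignment gives total 566.
Every other set of open sites that can feasibly serve all demand totals ≥ 559 even under its best assignment. Minimum: 393.

393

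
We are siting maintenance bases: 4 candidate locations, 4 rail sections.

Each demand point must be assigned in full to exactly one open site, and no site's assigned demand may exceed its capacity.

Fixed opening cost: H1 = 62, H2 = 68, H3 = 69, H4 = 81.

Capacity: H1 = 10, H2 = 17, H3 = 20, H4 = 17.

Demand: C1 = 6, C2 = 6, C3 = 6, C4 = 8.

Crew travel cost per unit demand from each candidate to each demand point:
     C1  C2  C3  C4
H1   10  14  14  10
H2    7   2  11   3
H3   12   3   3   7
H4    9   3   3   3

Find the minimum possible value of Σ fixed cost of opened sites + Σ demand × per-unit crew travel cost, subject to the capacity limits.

239

Open {H2, H3}; cheapest assignment that respects the capacities:
  H2 (cap 17, load 14): C1, C4 — cost 6×7 + 8×3 = 66
  H3 (cap 20, load 12): C2, C3 — cost 6×3 + 6×3 = 36
  Shipping 102, fixed 137 → total 239.
  Any other capacity-feasible assignment to {H2, H3} ships for at least 102.
Compare {H2, H4}: its best feasible assignment gives total 245.
Compare {H3, H4}: its best feasible assignment gives total 264.
Every other set of open sites that can feasibly serve all demand totals ≥ 245 even under its best assignment. Minimum: 239.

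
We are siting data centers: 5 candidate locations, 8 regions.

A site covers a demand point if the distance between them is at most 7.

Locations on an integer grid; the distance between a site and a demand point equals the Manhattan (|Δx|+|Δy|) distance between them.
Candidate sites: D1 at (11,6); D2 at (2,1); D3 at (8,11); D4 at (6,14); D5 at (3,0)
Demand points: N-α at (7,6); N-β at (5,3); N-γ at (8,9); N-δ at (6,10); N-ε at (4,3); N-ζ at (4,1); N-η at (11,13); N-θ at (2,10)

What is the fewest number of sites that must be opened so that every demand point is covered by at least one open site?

Coverage sets (demand points within 7 of each site):
  D1: {N-α, N-γ, N-η}
  D2: {N-β, N-ε, N-ζ}
  D3: {N-α, N-γ, N-δ, N-η, N-θ}
  D4: {N-γ, N-δ, N-η}
  D5: {N-β, N-ε, N-ζ}
No single site covers all 8 demand points.
But {D2, D3} covers everything, so the minimum is 2.

2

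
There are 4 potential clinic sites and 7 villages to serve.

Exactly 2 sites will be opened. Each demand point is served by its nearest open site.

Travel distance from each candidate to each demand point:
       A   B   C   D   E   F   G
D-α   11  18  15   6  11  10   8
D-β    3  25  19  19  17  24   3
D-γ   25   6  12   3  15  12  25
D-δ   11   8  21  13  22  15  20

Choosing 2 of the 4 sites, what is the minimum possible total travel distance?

54

Open {D-β, D-γ}.
  A→D-β 3, B→D-γ 6, C→D-γ 12, D→D-γ 3, E→D-γ 15, F→D-γ 12, G→D-β 3  ⇒ total 54.
Compare {D-α, D-γ}: total 61.
Compare {D-α, D-β}: total 66.
No size-2 selection does better; minimum is 54.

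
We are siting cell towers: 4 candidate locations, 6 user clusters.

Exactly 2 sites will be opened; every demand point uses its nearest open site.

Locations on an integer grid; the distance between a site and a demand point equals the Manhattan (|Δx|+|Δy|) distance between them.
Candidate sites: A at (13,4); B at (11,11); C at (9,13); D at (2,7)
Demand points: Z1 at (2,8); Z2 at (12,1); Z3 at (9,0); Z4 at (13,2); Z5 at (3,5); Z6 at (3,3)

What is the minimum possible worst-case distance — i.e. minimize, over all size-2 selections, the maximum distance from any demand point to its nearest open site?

Open {A, D}.
  Farthest demand point is Z3 at distance 8 (to A); all others are ≤ 8.
With {A, B} the worst case is 12.
With {A, C} the worst case is 12.
No size-2 selection achieves below 8.

8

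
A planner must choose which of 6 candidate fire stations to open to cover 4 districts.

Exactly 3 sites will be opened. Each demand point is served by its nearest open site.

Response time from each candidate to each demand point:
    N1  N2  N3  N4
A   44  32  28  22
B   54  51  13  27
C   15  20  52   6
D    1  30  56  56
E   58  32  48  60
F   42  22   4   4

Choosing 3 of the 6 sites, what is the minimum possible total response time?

29

Open {C, D, F}.
  N1→D 1, N2→C 20, N3→F 4, N4→F 4  ⇒ total 29.
Compare {A, D, F}: total 31.
Compare {B, D, F}: total 31.
No size-3 selection does better; minimum is 29.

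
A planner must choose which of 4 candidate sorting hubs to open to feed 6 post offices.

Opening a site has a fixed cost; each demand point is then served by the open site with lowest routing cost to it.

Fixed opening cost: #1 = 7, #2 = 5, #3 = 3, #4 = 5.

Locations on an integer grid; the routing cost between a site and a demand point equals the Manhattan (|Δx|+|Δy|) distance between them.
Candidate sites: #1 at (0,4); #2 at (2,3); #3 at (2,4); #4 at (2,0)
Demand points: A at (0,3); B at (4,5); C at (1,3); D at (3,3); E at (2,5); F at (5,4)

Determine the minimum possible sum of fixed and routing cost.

17

Open {#3}: assign each demand point to its cheapest open site.
  A→#3 3, B→#3 3, C→#3 2, D→#3 2, E→#3 1, F→#3 3
  routing cost 14, fixed 3 → total 17.
Compare {#2}: routing cost 14 + fixed 5 = 19.
Compare {#2, #3}: routing cost 11 + fixed 8 = 19.
Compare {#1, #3}: routing cost 12 + fixed 10 = 22.
All other subsets cost ≥ 19. Minimum total cost: 17.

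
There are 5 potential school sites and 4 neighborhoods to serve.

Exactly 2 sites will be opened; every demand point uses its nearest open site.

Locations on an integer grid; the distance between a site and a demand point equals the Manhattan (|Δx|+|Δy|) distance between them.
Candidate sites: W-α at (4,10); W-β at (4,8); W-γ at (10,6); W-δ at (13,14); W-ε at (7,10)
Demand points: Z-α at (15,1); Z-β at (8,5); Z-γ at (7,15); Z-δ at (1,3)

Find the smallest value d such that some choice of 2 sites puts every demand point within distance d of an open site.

Open {W-α, W-γ}.
  Farthest demand point is Z-α at distance 10 (to W-γ); all others are ≤ 10.
With {W-β, W-γ} the worst case is 10.
With {W-γ, W-δ} the worst case is 12.
No size-2 selection achieves below 10.

10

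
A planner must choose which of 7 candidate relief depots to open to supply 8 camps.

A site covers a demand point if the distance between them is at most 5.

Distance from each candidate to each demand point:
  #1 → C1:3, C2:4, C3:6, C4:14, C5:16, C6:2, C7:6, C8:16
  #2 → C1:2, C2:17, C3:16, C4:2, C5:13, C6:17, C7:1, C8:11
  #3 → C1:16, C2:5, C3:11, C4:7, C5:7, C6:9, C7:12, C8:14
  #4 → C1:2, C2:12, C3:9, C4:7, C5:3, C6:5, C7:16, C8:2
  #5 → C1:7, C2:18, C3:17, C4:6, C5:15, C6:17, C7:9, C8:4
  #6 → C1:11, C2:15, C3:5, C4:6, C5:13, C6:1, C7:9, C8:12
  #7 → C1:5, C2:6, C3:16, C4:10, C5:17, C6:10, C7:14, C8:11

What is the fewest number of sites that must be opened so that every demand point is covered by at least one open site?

Coverage sets (demand points within 5 of each site):
  #1: {C1, C2, C6}
  #2: {C1, C4, C7}
  #3: {C2}
  #4: {C1, C5, C6, C8}
  #5: {C8}
  #6: {C3, C6}
  #7: {C1}
No 3 sites suffice: every size-3 union leaves at least one demand point uncovered.
But {#1, #2, #4, #6} covers everything, so the minimum is 4.

4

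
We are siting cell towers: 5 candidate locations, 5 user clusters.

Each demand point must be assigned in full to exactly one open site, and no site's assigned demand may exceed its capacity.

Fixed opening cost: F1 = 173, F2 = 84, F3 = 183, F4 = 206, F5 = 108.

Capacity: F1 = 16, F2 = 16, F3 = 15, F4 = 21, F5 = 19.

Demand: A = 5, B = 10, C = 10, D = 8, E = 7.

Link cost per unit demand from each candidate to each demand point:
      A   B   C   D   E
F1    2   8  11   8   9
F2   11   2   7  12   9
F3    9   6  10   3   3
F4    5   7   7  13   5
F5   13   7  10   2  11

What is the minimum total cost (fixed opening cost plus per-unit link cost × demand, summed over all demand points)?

574

Open {F1, F2, F5}; cheapest assignment that respects the capacities:
  F1 (cap 16, load 12): A, E — cost 5×2 + 7×9 = 73
  F2 (cap 16, load 10): B — cost 10×2 = 20
  F5 (cap 19, load 18): C, D — cost 10×10 + 8×2 = 116
  Shipping 209, fixed 365 → total 574.
  Any other capacity-feasible assignment to {F1, F2, F5} ships for at least 209.
Compare {F2, F3, F5}: its best feasible assignment gives total 577.
Compare {F2, F4, F5}: its best feasible assignment gives total 594.
Every other set of open sites that can feasibly serve all demand totals ≥ 577 even under its best assignment. Minimum: 574.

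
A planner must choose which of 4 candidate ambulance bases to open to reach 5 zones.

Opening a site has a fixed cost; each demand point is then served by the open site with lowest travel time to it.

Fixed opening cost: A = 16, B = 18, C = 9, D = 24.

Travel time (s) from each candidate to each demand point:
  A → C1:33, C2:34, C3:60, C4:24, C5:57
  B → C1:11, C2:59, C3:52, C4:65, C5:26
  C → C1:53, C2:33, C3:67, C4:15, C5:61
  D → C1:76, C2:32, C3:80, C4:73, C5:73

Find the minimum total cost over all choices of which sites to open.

164

Open {B, C}: assign each demand point to its cheapest open site.
  C1→B 11, C2→C 33, C3→B 52, C4→C 15, C5→B 26
  travel time 137, fixed 27 → total 164.
Compare {A, B, C}: travel time 137 + fixed 43 = 180.
Compare {A, B}: travel time 147 + fixed 34 = 181.
Compare {B, C, D}: travel time 136 + fixed 51 = 187.
All other subsets cost ≥ 180. Minimum total cost: 164.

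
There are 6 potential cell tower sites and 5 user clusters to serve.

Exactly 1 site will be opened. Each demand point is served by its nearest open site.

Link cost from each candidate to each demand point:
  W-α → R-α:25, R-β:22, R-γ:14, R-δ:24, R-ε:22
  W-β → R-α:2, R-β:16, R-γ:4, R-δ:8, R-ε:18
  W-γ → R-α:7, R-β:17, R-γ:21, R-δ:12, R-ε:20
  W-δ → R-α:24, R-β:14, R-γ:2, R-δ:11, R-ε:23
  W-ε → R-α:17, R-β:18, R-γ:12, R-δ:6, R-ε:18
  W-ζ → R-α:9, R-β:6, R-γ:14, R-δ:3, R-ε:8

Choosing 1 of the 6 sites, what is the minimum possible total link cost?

40

Open {W-ζ}.
  R-α→W-ζ 9, R-β→W-ζ 6, R-γ→W-ζ 14, R-δ→W-ζ 3, R-ε→W-ζ 8  ⇒ total 40.
Compare {W-β}: total 48.
Compare {W-ε}: total 71.
No size-1 selection does better; minimum is 40.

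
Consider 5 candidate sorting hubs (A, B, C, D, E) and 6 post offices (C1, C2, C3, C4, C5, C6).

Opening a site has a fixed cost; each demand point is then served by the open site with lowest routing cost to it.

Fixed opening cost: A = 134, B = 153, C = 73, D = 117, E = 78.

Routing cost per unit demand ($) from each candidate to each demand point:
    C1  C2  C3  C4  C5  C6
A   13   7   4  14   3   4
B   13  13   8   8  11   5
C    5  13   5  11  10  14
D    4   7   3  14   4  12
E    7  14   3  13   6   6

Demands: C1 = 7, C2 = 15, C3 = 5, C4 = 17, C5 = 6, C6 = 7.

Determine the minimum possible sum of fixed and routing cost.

600

Open {A, C}: assign each demand point to its cheapest open site.
  C1→C 7×5=35, C2→A 15×7=105, C3→A 5×4=20, C4→C 17×11=187, C5→A 6×3=18, C6→A 7×4=28
  routing cost 393, fixed 207 → total 600.
Compare {D}: routing cost 494 + fixed 117 = 611.
Compare {B, D}: routing cost 343 + fixed 270 = 613.
Compare {D, E}: routing cost 435 + fixed 195 = 630.
All other subsets cost ≥ 611. Minimum total cost: 600.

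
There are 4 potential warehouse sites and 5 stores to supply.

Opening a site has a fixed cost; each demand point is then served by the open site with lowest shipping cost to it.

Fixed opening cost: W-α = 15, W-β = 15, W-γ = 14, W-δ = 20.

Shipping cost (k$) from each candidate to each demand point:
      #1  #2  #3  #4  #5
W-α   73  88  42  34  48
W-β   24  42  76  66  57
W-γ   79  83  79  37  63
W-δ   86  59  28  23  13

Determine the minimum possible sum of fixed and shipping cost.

165

Open {W-β, W-δ}: assign each demand point to its cheapest open site.
  #1→W-β 24, #2→W-β 42, #3→W-δ 28, #4→W-δ 23, #5→W-δ 13
  shipping cost 130, fixed 35 → total 165.
Compare {W-β, W-γ, W-δ}: shipping cost 130 + fixed 49 = 179.
Compare {W-α, W-β, W-δ}: shipping cost 130 + fixed 50 = 180.
Compare {W-α, W-β, W-γ, W-δ}: shipping cost 130 + fixed 64 = 194.
All other subsets cost ≥ 179. Minimum total cost: 165.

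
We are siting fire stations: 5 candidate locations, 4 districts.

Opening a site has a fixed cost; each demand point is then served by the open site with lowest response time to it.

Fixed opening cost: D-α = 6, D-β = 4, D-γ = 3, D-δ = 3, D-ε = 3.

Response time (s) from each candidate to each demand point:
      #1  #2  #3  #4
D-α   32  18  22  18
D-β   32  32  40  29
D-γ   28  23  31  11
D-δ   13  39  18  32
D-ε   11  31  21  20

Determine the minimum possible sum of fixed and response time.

71

Open {D-γ, D-δ}: assign each demand point to its cheapest open site.
  #1→D-δ 13, #2→D-γ 23, #3→D-δ 18, #4→D-γ 11
  response time 65, fixed 6 → total 71.
Compare {D-γ, D-ε}: response time 66 + fixed 6 = 72.
Compare {D-α, D-γ, D-δ}: response time 60 + fixed 12 = 72.
Compare {D-γ, D-δ, D-ε}: response time 63 + fixed 9 = 72.
All other subsets cost ≥ 72. Minimum total cost: 71.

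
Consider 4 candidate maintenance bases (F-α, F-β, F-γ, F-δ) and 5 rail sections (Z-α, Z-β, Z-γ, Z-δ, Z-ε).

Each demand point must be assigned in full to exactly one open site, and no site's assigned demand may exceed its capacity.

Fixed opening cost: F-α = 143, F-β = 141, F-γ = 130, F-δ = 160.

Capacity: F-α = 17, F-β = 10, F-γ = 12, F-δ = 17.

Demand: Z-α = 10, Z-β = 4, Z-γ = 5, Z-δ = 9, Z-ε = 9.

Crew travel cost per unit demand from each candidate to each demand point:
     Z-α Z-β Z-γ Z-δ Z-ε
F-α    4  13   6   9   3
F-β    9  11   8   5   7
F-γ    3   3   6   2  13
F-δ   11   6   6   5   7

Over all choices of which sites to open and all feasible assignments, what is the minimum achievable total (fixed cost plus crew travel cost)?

Open {F-α, F-γ, F-δ}; cheapest assignment that respects the capacities:
  F-α (cap 17, load 14): Z-γ, Z-ε — cost 5×6 + 9×3 = 57
  F-γ (cap 12, load 10): Z-α — cost 10×3 = 30
  F-δ (cap 17, load 13): Z-β, Z-δ — cost 4×6 + 9×5 = 69
  Shipping 156, fixed 433 → total 589.
  Any other capacity-feasible assignment to {F-α, F-γ, F-δ} ships for at least 156.
Compare {F-α, F-β, F-δ}: its best feasible assignment gives total 646.
Compare {F-α, F-β, F-γ, F-δ}: its best feasible assignment gives total 730.
Every other set of open sites that can feasibly serve all demand totals ≥ 646 even under its best assignment. Minimum: 589.

589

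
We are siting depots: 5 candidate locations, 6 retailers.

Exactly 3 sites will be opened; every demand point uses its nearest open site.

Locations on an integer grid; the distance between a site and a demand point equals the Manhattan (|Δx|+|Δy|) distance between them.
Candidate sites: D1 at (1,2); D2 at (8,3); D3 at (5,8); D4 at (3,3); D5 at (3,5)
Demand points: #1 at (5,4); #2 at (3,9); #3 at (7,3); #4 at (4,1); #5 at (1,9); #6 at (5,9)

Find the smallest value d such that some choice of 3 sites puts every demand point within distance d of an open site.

Open {D1, D2, D3}.
  Farthest demand point is #5 at distance 5 (to D3); all others are ≤ 5.
With {D1, D3, D4} the worst case is 5.
With {D2, D3, D4} the worst case is 5.
No size-3 selection achieves below 5.

5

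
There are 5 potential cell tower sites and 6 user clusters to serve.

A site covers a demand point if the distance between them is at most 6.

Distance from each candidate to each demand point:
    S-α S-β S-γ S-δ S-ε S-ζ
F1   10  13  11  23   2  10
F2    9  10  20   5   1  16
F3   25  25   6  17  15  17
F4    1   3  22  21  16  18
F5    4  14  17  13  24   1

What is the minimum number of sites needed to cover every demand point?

4

Coverage sets (demand points within 6 of each site):
  F1: {S-ε}
  F2: {S-δ, S-ε}
  F3: {S-γ}
  F4: {S-α, S-β}
  F5: {S-α, S-ζ}
No 3 sites suffice: every size-3 union leaves at least one demand point uncovered.
But {F2, F3, F4, F5} covers everything, so the minimum is 4.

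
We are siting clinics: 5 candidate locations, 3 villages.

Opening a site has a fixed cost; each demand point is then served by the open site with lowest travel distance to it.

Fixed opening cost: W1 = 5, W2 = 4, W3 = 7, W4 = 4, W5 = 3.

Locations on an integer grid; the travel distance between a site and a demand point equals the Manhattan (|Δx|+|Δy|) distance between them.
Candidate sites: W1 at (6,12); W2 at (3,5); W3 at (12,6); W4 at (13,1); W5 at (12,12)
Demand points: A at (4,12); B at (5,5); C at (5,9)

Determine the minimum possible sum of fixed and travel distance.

17

Open {W1, W2}: assign each demand point to its cheapest open site.
  A→W1 2, B→W2 2, C→W1 4
  travel distance 8, fixed 9 → total 17.
Compare {W1}: travel distance 14 + fixed 5 = 19.
Compare {W2}: travel distance 16 + fixed 4 = 20.
Compare {W1, W2, W5}: travel distance 8 + fixed 12 = 20.
All other subsets cost ≥ 19. Minimum total cost: 17.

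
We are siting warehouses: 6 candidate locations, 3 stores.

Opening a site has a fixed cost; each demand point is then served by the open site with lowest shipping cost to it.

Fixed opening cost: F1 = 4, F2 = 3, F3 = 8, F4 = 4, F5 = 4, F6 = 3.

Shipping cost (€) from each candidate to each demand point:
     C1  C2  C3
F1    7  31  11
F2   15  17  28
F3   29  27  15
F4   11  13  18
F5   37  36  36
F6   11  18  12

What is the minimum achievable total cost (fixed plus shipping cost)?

Open {F1, F4}: assign each demand point to its cheapest open site.
  C1→F1 7, C2→F4 13, C3→F1 11
  shipping cost 31, fixed 8 → total 39.
Compare {F1, F2}: shipping cost 35 + fixed 7 = 42.
Compare {F1, F2, F4}: shipping cost 31 + fixed 11 = 42.
Compare {F1, F4, F6}: shipping cost 31 + fixed 11 = 42.
All other subsets cost ≥ 42. Minimum total cost: 39.

39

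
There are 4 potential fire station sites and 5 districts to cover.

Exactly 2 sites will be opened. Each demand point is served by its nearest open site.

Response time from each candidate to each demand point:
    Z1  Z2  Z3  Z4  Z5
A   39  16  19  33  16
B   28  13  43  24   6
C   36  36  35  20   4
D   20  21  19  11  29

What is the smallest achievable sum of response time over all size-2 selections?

Open {B, D}.
  Z1→D 20, Z2→B 13, Z3→D 19, Z4→D 11, Z5→B 6  ⇒ total 69.
Compare {C, D}: total 75.
Compare {A, D}: total 82.
No size-2 selection does better; minimum is 69.

69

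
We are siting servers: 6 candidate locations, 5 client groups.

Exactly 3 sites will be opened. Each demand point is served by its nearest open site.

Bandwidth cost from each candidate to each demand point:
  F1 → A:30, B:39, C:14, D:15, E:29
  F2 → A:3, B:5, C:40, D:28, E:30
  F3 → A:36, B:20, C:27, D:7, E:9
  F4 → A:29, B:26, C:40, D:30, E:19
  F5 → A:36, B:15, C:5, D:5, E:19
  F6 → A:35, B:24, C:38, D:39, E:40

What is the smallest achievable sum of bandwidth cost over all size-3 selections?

Open {F2, F3, F5}.
  A→F2 3, B→F2 5, C→F5 5, D→F5 5, E→F3 9  ⇒ total 27.
Compare {F1, F2, F5}: total 37.
Compare {F2, F4, F5}: total 37.
No size-3 selection does better; minimum is 27.

27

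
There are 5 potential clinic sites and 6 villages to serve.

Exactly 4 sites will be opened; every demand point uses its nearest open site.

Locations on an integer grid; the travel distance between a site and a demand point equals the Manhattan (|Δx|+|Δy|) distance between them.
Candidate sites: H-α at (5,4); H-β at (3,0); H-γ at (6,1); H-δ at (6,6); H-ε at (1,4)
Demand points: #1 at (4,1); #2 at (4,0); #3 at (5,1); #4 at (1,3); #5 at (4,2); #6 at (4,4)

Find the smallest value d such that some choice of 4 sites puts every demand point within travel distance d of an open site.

3

Open {H-α, H-β, H-γ, H-ε}.
  Farthest demand point is #5 at travel distance 3 (to H-α); all others are ≤ 3.
With {H-α, H-β, H-δ, H-ε} the worst case is 3.
With {H-α, H-γ, H-δ, H-ε} the worst case is 3.
No size-4 selection achieves below 3.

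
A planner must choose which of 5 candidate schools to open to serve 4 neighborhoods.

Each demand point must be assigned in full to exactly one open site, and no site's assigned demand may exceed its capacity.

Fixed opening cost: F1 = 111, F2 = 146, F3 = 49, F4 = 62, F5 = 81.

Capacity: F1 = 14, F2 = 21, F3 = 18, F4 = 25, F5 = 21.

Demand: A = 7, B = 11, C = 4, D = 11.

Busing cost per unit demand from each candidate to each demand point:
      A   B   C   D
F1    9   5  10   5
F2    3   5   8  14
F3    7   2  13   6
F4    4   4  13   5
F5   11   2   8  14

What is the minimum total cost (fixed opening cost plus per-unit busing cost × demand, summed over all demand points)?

Open {F3, F4}; cheapest assignment that respects the capacities:
  F3 (cap 18, load 15): B, C — cost 11×2 + 4×13 = 74
  F4 (cap 25, load 18): A, D — cost 7×4 + 11×5 = 83
  Shipping 157, fixed 111 → total 268.
  Any other capacity-feasible assignment to {F3, F4} ships for at least 157.
Compare {F4, F5}: its best feasible assignment gives total 280.
Compare {F3, F5}: its best feasible assignment gives total 299.
Every other set of open sites that can feasibly serve all demand totals ≥ 280 even under its best assignment. Minimum: 268.

268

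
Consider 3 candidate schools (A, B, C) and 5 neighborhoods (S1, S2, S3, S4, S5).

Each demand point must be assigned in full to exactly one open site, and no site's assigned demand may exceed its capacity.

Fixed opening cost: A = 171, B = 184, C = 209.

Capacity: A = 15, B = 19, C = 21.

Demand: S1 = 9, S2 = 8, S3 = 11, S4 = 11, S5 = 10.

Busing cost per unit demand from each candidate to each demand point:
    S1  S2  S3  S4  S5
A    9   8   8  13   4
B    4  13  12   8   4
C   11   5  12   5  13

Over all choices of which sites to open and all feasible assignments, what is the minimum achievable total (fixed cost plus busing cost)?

Open {A, B, C}; cheapest assignment that respects the capacities:
  A (cap 15, load 11): S3 — cost 11×8 = 88
  B (cap 19, load 19): S1, S5 — cost 9×4 + 10×4 = 76
  C (cap 21, load 19): S2, S4 — cost 8×5 + 11×5 = 95
  Shipping 259, fixed 564 → total 823.
  Any other capacity-feasible assignment to {A, B, C} ships for at least 259.
Total demand is 49 and no other set of sites has combined capacity ≥ 49, so {A, B, C} is the only feasible choice of open sites. Minimum: 823.

823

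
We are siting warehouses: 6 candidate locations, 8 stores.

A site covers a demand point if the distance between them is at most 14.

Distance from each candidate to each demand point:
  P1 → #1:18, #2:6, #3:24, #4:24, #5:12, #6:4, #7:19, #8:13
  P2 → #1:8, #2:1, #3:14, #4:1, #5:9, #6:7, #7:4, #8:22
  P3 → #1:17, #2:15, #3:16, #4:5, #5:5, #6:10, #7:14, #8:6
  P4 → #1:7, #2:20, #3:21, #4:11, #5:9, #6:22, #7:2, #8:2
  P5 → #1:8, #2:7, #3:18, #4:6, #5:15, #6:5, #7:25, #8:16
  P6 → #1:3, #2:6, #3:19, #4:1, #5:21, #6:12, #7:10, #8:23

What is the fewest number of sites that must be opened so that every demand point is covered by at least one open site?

2

Coverage sets (demand points within 14 of each site):
  P1: {#2, #5, #6, #8}
  P2: {#1, #2, #3, #4, #5, #6, #7}
  P3: {#4, #5, #6, #7, #8}
  P4: {#1, #4, #5, #7, #8}
  P5: {#1, #2, #4, #6}
  P6: {#1, #2, #4, #6, #7}
No single site covers all 8 demand points.
But {P1, P2} covers everything, so the minimum is 2.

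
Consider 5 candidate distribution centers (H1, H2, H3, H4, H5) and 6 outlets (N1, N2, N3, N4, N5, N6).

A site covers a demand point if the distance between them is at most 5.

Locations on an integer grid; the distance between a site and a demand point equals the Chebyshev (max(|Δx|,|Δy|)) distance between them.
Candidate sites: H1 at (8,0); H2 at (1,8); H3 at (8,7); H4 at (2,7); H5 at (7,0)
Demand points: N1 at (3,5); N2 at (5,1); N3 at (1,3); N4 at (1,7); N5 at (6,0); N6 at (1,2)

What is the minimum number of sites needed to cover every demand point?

Coverage sets (demand points within 5 of each site):
  H1: {N1, N2, N5}
  H2: {N1, N3, N4}
  H3: {N1}
  H4: {N1, N3, N4, N6}
  H5: {N1, N2, N5}
No single site covers all 6 demand points.
But {H1, H4} covers everything, so the minimum is 2.

2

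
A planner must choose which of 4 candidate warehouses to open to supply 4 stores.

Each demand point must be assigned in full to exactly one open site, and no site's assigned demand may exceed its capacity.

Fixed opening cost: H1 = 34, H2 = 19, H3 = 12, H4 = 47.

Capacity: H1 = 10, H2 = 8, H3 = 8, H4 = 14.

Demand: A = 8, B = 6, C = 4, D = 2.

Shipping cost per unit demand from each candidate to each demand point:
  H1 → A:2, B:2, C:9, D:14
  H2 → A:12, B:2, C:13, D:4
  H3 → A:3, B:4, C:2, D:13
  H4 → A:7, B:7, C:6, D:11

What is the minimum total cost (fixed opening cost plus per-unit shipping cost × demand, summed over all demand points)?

Open {H1, H2, H3}; cheapest assignment that respects the capacities:
  H1 (cap 10, load 8): A — cost 8×2 = 16
  H2 (cap 8, load 8): B, D — cost 6×2 + 2×4 = 20
  H3 (cap 8, load 4): C — cost 4×2 = 8
  Shipping 44, fixed 65 → total 109.
  Any other capacity-feasible assignment to {H1, H2, H3} ships for at least 44.
Compare {H2, H3, H4}: its best feasible assignment gives total 146.
Compare {H1, H2, H3, H4}: its best feasible assignment gives total 156.
Every other set of open sites that can feasibly serve all demand totals ≥ 146 even under its best assignment. Minimum: 109.

109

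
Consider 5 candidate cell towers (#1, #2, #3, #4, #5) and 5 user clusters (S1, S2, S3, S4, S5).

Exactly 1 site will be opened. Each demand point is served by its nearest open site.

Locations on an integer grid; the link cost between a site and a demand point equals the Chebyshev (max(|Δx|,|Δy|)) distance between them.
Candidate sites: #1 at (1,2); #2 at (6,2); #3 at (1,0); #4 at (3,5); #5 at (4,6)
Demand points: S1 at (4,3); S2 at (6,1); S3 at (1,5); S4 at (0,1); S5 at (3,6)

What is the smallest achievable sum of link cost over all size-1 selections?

13

Open {#4}.
  S1→#4 2, S2→#4 4, S3→#4 2, S4→#4 4, S5→#4 1  ⇒ total 13.
Compare {#1}: total 16.
Compare {#5}: total 17.
No size-1 selection does better; minimum is 13.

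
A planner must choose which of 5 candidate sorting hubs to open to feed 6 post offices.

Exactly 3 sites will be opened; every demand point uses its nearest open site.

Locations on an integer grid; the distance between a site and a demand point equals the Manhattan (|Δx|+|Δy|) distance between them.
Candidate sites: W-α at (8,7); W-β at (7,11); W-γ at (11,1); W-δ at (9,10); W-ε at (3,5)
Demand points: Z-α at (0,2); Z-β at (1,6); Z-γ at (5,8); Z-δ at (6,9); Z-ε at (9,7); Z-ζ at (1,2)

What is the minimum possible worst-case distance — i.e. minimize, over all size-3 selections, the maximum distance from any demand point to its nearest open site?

Open {W-α, W-β, W-ε}.
  Farthest demand point is Z-α at distance 6 (to W-ε); all others are ≤ 6.
With {W-α, W-γ, W-ε} the worst case is 6.
With {W-α, W-δ, W-ε} the worst case is 6.
No size-3 selection achieves below 6.

6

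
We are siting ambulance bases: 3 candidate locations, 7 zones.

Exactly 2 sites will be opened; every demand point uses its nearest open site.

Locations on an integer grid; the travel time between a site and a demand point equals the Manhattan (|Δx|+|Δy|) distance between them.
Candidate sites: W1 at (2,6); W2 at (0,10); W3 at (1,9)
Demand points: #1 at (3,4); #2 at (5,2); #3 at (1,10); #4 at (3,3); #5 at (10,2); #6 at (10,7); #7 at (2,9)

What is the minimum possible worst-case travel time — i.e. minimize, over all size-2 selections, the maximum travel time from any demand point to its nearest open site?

Open {W1, W2}.
  Farthest demand point is #5 at travel time 12 (to W1); all others are ≤ 12.
With {W1, W3} the worst case is 12.
With {W2, W3} the worst case is 16.
No size-2 selection achieves below 12.

12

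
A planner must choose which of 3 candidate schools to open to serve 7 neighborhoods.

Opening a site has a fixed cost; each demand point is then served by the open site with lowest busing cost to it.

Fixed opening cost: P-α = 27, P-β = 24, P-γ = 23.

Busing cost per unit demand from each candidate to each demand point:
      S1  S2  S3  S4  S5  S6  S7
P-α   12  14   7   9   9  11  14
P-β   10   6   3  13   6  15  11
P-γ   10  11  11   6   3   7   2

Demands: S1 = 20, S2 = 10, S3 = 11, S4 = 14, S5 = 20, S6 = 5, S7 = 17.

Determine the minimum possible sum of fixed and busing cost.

Open {P-β, P-γ}: assign each demand point to its cheapest open site.
  S1→P-β 20×10=200, S2→P-β 10×6=60, S3→P-β 11×3=33, S4→P-γ 14×6=84, S5→P-γ 20×3=60, S6→P-γ 5×7=35, S7→P-γ 17×2=34
  busing cost 506, fixed 47 → total 553.
Compare {P-α, P-β, P-γ}: busing cost 506 + fixed 74 = 580.
Compare {P-α, P-γ}: busing cost 600 + fixed 50 = 650.
Compare {P-γ}: busing cost 644 + fixed 23 = 667.
All other subsets cost ≥ 580. Minimum total cost: 553.

553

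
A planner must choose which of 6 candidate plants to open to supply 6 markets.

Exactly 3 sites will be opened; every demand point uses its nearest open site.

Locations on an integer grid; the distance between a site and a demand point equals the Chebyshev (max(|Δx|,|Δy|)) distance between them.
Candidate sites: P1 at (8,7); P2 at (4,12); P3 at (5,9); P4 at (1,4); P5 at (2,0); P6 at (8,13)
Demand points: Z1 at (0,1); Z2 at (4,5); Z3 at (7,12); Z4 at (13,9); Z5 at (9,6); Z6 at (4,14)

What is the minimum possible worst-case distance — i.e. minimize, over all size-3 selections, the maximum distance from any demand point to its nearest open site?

Open {P1, P2, P4}.
  Farthest demand point is Z4 at distance 5 (to P1); all others are ≤ 5.
With {P1, P2, P5} the worst case is 5.
With {P1, P3, P4} the worst case is 5.
No size-3 selection achieves below 5.

5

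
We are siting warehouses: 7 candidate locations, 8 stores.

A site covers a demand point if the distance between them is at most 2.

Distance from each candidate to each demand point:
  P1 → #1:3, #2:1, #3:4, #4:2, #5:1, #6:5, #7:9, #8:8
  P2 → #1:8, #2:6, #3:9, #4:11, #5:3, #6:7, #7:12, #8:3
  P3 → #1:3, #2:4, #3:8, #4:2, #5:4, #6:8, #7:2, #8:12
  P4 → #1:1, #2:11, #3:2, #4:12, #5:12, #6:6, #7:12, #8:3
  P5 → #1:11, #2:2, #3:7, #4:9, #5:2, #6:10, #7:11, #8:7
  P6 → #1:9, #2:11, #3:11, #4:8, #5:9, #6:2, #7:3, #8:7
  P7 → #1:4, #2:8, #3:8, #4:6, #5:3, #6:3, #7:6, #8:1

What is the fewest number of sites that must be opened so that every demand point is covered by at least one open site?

Coverage sets (demand points within 2 of each site):
  P1: {#2, #4, #5}
  P2: {}
  P3: {#4, #7}
  P4: {#1, #3}
  P5: {#2, #5}
  P6: {#6}
  P7: {#8}
No 4 sites suffice: every size-4 union leaves at least one demand point uncovered.
But {P1, P3, P4, P6, P7} covers everything, so the minimum is 5.

5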